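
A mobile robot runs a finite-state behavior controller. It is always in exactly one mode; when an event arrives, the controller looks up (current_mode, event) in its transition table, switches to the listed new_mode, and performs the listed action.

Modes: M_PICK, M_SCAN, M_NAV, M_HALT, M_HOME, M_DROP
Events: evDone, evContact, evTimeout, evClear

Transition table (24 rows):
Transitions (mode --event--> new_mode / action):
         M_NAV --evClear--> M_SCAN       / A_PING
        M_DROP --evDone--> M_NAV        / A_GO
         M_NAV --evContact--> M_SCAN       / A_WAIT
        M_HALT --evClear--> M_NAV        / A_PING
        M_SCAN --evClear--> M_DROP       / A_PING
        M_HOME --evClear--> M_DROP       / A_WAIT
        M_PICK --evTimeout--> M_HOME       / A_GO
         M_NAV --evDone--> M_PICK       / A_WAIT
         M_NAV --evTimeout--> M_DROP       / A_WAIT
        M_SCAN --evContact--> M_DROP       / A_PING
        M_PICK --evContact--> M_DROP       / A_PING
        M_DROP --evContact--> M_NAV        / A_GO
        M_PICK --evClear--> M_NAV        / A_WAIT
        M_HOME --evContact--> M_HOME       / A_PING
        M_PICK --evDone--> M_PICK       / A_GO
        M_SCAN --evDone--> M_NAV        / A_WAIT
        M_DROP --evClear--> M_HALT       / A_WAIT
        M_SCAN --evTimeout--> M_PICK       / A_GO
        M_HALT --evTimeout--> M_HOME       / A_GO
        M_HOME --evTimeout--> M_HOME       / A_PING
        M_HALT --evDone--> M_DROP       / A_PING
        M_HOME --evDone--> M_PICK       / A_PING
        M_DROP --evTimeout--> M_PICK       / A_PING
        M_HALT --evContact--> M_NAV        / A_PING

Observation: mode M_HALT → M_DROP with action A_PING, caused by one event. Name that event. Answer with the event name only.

evDone

try evDone: (M_HALT, evDone) → (M_DROP, A_PING)  ← matches
try evContact: (M_HALT, evContact) → (M_NAV, A_PING)
try evTimeout: (M_HALT, evTimeout) → (M_HOME, A_GO)
try evClear: (M_HALT, evClear) → (M_NAV, A_PING)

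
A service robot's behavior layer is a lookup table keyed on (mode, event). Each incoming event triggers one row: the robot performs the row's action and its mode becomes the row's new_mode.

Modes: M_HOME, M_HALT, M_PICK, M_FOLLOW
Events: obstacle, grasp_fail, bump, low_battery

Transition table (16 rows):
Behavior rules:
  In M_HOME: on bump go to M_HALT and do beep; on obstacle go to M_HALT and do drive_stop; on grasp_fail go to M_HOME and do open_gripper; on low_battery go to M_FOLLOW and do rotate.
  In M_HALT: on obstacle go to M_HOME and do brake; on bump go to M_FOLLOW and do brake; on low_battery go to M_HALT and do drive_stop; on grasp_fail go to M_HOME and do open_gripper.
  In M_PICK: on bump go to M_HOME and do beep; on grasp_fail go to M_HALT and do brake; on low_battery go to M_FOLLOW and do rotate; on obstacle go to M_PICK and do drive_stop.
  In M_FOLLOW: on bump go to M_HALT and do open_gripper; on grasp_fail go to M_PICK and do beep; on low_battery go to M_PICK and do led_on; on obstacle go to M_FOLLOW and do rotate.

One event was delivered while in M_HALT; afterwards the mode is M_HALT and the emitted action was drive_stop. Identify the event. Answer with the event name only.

try obstacle: (M_HALT, obstacle) → (M_HOME, brake)
try grasp_fail: (M_HALT, grasp_fail) → (M_HOME, open_gripper)
try bump: (M_HALT, bump) → (M_FOLLOW, brake)
try low_battery: (M_HALT, low_battery) → (M_HALT, drive_stop)  ← matches

low_battery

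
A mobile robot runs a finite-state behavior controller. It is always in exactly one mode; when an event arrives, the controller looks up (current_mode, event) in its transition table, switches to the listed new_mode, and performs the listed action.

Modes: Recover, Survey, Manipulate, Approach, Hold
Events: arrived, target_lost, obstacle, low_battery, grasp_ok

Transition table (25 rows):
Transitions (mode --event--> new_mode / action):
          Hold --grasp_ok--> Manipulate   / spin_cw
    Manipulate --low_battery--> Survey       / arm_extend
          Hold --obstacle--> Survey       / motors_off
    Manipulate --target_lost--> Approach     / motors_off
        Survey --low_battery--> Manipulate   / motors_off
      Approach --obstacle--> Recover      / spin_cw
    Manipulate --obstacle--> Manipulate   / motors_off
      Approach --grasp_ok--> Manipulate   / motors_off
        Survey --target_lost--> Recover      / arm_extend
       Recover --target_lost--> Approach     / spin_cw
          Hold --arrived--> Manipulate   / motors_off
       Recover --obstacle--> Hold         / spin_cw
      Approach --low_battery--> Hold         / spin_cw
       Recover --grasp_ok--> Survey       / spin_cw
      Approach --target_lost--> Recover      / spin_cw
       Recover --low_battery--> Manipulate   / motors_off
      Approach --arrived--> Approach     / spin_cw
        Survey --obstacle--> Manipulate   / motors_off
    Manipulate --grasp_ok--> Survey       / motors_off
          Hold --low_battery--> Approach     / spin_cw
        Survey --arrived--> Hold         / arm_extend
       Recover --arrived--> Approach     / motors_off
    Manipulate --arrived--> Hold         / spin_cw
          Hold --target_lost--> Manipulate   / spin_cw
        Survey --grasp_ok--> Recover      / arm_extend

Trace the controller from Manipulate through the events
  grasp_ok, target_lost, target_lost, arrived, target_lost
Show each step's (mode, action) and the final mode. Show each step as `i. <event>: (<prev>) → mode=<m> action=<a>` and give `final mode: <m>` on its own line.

1. grasp_ok: (Manipulate) → mode=Survey action=motors_off
2. target_lost: (Survey) → mode=Recover action=arm_extend
3. target_lost: (Recover) → mode=Approach action=spin_cw
4. arrived: (Approach) → mode=Approach action=spin_cw
5. target_lost: (Approach) → mode=Recover action=spin_cw

final mode: Recover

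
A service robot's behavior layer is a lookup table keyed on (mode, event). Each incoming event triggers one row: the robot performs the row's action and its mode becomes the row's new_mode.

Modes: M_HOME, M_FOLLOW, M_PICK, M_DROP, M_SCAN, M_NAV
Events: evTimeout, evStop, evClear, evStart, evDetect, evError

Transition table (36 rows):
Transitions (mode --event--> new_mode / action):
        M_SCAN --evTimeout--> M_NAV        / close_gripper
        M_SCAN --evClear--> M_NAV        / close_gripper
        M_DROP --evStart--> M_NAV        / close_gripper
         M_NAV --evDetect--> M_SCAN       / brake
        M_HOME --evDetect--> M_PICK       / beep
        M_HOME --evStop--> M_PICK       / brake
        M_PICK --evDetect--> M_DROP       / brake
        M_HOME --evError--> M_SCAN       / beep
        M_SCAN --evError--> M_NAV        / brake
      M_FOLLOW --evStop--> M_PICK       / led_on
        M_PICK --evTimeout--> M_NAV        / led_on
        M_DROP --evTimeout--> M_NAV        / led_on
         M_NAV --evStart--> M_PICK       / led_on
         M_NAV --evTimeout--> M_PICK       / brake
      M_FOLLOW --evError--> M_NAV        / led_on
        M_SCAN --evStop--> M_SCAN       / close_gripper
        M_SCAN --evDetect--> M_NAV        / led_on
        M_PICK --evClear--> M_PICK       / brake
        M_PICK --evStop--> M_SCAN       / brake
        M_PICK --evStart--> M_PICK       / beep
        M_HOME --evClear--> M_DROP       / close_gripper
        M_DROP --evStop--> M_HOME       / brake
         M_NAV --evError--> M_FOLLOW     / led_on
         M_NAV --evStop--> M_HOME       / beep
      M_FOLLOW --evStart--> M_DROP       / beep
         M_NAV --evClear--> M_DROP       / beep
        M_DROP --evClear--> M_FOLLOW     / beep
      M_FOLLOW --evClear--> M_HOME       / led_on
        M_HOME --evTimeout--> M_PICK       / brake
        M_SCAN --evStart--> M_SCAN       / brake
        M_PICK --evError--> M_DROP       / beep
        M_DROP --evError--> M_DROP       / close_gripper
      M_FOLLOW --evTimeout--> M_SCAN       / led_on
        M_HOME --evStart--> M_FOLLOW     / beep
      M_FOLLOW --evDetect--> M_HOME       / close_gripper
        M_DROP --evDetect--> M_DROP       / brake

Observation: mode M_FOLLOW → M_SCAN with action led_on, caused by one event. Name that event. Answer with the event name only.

try evTimeout: (M_FOLLOW, evTimeout) → (M_SCAN, led_on)  ← matches
try evStop: (M_FOLLOW, evStop) → (M_PICK, led_on)
try evClear: (M_FOLLOW, evClear) → (M_HOME, led_on)
try evStart: (M_FOLLOW, evStart) → (M_DROP, beep)
try evDetect: (M_FOLLOW, evDetect) → (M_HOME, close_gripper)
try evError: (M_FOLLOW, evError) → (M_NAV, led_on)

evTimeout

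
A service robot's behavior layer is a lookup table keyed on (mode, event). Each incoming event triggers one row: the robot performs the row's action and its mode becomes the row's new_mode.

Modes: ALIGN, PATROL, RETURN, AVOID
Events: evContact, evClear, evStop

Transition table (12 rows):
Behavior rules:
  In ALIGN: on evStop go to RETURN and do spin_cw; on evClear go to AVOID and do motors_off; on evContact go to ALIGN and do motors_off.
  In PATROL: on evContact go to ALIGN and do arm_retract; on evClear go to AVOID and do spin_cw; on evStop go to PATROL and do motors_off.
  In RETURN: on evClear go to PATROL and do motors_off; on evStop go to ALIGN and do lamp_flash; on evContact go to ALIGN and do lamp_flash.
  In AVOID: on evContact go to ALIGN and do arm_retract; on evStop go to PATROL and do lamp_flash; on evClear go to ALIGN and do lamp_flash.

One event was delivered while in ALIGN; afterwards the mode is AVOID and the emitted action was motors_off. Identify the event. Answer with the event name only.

evClear

try evContact: (ALIGN, evContact) → (ALIGN, motors_off)
try evClear: (ALIGN, evClear) → (AVOID, motors_off)  ← matches
try evStop: (ALIGN, evStop) → (RETURN, spin_cw)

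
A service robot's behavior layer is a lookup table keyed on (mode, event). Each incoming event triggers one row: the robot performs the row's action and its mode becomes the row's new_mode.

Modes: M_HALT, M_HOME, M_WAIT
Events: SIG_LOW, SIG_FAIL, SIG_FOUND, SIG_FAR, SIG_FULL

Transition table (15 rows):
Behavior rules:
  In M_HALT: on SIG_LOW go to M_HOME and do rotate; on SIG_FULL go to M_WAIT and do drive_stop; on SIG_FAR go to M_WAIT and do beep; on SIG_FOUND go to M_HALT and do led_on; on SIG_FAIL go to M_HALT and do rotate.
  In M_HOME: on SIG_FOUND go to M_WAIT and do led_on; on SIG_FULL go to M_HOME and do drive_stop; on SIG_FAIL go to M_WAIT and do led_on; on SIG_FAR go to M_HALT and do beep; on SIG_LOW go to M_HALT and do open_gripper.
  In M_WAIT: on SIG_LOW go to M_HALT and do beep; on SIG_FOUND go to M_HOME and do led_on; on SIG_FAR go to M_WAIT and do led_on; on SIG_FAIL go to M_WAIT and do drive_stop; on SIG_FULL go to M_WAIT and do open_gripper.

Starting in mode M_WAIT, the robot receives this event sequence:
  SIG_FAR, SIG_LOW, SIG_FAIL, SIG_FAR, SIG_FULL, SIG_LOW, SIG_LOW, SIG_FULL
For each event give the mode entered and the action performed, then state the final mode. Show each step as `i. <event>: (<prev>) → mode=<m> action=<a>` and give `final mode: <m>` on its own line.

final mode: M_HOME

1. SIG_FAR: (M_WAIT) → mode=M_WAIT action=led_on
2. SIG_LOW: (M_WAIT) → mode=M_HALT action=beep
3. SIG_FAIL: (M_HALT) → mode=M_HALT action=rotate
4. SIG_FAR: (M_HALT) → mode=M_WAIT action=beep
5. SIG_FULL: (M_WAIT) → mode=M_WAIT action=open_gripper
6. SIG_LOW: (M_WAIT) → mode=M_HALT action=beep
7. SIG_LOW: (M_HALT) → mode=M_HOME action=rotate
8. SIG_FULL: (M_HOME) → mode=M_HOME action=drive_stop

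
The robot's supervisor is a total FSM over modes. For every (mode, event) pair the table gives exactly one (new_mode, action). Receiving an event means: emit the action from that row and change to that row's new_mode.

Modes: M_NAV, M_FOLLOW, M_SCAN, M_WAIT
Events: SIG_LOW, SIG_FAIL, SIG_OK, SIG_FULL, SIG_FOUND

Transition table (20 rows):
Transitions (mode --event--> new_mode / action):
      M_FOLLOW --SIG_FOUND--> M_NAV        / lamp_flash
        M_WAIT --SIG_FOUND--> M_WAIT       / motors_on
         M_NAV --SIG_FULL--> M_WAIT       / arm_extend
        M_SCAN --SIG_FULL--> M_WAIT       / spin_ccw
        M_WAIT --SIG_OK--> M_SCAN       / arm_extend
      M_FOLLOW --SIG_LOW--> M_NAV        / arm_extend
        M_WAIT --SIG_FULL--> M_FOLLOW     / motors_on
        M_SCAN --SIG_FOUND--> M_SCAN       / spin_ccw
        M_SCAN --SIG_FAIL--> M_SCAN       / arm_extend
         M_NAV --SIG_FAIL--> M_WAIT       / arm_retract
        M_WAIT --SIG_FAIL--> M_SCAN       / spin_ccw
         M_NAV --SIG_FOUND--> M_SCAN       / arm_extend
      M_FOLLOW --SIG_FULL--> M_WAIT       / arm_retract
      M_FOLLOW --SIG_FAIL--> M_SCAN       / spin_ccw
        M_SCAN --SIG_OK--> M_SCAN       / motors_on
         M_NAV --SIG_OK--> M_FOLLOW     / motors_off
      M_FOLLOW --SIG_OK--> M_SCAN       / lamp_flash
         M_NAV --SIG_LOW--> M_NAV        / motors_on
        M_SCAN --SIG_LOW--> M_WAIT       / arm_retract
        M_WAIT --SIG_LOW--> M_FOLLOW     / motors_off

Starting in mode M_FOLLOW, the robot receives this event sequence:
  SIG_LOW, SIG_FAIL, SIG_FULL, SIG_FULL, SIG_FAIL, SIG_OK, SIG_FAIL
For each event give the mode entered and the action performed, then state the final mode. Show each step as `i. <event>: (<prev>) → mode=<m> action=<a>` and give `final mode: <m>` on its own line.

1. SIG_LOW: (M_FOLLOW) → mode=M_NAV action=arm_extend
2. SIG_FAIL: (M_NAV) → mode=M_WAIT action=arm_retract
3. SIG_FULL: (M_WAIT) → mode=M_FOLLOW action=motors_on
4. SIG_FULL: (M_FOLLOW) → mode=M_WAIT action=arm_retract
5. SIG_FAIL: (M_WAIT) → mode=M_SCAN action=spin_ccw
6. SIG_OK: (M_SCAN) → mode=M_SCAN action=motors_on
7. SIG_FAIL: (M_SCAN) → mode=M_SCAN action=arm_extend

final mode: M_SCAN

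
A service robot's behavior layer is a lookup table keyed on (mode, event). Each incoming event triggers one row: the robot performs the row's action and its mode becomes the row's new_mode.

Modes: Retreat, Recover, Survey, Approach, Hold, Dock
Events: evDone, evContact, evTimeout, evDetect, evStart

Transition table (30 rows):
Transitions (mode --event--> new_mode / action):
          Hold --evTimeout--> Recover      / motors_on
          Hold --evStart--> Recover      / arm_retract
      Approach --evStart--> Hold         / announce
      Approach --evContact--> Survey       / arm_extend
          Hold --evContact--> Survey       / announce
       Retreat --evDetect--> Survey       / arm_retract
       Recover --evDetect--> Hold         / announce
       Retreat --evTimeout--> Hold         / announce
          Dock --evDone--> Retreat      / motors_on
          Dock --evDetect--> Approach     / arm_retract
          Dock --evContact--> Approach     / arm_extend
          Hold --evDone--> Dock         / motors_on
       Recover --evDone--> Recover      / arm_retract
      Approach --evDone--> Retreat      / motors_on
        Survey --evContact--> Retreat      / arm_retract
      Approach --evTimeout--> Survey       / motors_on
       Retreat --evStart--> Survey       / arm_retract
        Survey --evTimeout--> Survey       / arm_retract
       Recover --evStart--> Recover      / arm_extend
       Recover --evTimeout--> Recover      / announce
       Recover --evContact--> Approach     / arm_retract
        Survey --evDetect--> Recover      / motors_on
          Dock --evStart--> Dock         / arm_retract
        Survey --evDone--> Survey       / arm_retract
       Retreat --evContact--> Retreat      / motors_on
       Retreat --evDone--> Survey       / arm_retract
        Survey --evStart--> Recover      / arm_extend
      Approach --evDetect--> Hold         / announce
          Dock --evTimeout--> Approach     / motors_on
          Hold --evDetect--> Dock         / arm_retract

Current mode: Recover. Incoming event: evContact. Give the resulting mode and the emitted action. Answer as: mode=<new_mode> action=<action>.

mode=Approach action=arm_retract

current mode = Recover; filter table to that mode:
  (Recover, evDetect) → (Hold, announce)
  (Recover, evDone) → (Recover, arm_retract)
  (Recover, evStart) → (Recover, arm_extend)
  (Recover, evTimeout) → (Recover, announce)
  (Recover, evContact) → (Approach, arm_retract)  ← event matches
event = evContact selects (Approach, arm_retract)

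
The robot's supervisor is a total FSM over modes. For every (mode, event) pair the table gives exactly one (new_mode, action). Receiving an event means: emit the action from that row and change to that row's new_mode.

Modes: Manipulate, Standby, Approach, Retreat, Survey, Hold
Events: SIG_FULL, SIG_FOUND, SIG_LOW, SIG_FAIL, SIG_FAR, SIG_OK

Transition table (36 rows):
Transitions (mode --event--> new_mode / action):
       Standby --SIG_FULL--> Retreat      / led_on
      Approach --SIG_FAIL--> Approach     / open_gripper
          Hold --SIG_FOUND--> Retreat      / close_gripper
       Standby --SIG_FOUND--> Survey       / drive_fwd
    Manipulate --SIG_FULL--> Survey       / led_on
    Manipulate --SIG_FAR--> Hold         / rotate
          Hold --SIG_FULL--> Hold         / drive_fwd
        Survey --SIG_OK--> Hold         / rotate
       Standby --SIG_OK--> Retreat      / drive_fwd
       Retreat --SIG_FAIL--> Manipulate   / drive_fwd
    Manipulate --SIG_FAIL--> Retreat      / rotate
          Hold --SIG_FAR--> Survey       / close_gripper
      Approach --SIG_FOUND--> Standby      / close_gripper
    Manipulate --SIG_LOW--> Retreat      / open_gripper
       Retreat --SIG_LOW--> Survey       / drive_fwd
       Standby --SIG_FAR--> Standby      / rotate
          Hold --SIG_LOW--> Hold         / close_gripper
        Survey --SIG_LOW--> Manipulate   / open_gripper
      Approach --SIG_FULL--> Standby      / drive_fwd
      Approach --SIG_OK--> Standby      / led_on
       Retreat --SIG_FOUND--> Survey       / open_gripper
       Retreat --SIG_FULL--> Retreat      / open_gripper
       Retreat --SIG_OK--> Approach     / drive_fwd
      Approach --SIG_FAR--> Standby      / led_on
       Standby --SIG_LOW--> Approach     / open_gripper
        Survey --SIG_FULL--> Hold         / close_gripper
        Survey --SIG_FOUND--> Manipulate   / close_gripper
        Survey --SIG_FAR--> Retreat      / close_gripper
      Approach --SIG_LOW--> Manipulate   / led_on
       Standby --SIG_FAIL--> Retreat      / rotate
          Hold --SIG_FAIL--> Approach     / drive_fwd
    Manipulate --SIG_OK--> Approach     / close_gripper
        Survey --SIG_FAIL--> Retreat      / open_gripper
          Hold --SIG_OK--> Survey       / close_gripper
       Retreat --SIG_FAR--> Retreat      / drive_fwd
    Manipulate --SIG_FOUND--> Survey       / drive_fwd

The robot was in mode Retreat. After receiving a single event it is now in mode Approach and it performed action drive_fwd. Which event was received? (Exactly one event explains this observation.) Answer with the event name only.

SIG_OK

try SIG_FULL: (Retreat, SIG_FULL) → (Retreat, open_gripper)
try SIG_FOUND: (Retreat, SIG_FOUND) → (Survey, open_gripper)
try SIG_LOW: (Retreat, SIG_LOW) → (Survey, drive_fwd)
try SIG_FAIL: (Retreat, SIG_FAIL) → (Manipulate, drive_fwd)
try SIG_FAR: (Retreat, SIG_FAR) → (Retreat, drive_fwd)
try SIG_OK: (Retreat, SIG_OK) → (Approach, drive_fwd)  ← matches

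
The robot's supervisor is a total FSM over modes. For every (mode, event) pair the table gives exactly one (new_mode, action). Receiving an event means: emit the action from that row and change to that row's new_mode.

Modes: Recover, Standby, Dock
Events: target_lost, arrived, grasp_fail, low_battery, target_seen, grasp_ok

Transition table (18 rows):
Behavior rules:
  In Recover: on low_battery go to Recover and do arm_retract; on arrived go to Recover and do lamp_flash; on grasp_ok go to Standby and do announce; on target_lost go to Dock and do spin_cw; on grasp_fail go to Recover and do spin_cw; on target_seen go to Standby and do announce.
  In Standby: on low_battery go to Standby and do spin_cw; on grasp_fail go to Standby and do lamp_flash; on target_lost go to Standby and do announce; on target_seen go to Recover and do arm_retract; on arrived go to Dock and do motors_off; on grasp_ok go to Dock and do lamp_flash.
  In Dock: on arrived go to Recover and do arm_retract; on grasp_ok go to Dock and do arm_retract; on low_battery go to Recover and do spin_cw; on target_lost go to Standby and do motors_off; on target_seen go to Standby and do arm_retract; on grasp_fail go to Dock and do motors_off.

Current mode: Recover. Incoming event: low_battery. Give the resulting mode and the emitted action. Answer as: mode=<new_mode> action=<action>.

mode=Recover action=arm_retract

current mode = Recover; filter table to that mode:
  (Recover, low_battery) → (Recover, arm_retract)  ← event matches
  (Recover, arrived) → (Recover, lamp_flash)
  (Recover, grasp_ok) → (Standby, announce)
  (Recover, target_lost) → (Dock, spin_cw)
  (Recover, grasp_fail) → (Recover, spin_cw)
  (Recover, target_seen) → (Standby, announce)
event = low_battery selects (Recover, arm_retract)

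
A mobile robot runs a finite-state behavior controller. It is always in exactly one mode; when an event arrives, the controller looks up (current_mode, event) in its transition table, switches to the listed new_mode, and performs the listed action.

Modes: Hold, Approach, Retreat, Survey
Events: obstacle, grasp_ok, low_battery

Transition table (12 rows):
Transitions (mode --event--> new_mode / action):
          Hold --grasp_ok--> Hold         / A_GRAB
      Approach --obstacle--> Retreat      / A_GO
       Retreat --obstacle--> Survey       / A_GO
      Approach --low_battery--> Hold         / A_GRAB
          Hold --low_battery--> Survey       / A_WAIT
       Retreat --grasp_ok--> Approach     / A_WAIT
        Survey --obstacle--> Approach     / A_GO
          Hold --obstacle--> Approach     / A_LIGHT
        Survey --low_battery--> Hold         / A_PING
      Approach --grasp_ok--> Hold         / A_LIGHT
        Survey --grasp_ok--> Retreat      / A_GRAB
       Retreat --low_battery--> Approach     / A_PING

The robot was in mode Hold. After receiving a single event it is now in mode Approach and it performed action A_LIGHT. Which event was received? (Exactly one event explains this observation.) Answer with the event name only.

try obstacle: (Hold, obstacle) → (Approach, A_LIGHT)  ← matches
try grasp_ok: (Hold, grasp_ok) → (Hold, A_GRAB)
try low_battery: (Hold, low_battery) → (Survey, A_WAIT)

obstacle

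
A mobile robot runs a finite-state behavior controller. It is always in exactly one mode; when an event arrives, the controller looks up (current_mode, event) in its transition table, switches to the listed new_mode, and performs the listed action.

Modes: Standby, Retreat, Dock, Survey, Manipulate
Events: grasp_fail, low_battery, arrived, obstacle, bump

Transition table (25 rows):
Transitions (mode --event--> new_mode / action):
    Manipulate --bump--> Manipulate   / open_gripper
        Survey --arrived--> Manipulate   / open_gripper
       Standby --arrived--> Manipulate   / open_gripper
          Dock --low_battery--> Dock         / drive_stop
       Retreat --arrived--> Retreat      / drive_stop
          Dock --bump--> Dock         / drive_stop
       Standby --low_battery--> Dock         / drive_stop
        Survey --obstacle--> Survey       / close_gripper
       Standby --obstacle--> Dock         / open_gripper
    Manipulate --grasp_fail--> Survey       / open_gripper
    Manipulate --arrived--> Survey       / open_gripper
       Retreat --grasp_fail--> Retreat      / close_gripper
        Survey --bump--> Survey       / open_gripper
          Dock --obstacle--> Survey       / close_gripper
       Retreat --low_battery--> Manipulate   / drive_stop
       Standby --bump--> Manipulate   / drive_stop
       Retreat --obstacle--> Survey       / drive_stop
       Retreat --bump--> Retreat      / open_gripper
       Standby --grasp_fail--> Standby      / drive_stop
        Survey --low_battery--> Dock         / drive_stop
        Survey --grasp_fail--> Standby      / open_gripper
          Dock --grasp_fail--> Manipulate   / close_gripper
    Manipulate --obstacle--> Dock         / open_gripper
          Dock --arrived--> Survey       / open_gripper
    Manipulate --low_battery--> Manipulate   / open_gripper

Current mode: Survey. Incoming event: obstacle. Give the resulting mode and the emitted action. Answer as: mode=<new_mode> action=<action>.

current mode = Survey; filter table to that mode:
  (Survey, arrived) → (Manipulate, open_gripper)
  (Survey, obstacle) → (Survey, close_gripper)  ← event matches
  (Survey, bump) → (Survey, open_gripper)
  (Survey, low_battery) → (Dock, drive_stop)
  (Survey, grasp_fail) → (Standby, open_gripper)
event = obstacle selects (Survey, close_gripper)

mode=Survey action=close_gripper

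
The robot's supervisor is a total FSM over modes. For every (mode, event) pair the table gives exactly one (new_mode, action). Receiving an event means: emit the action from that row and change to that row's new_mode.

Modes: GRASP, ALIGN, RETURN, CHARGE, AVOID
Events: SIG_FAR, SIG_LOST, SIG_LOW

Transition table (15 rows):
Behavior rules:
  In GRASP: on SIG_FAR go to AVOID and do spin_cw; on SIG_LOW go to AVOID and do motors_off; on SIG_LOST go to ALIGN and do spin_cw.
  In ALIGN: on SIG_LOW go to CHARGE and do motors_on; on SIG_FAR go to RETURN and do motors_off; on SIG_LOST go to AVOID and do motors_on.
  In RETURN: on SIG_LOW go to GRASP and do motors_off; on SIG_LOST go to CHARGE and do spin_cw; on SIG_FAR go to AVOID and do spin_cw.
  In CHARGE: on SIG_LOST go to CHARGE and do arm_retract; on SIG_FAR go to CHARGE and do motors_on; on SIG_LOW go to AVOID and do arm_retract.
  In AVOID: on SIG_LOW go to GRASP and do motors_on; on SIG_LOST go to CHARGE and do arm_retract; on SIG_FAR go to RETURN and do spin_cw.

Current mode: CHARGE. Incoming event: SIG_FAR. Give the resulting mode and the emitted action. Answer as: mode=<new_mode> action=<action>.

current mode = CHARGE; filter table to that mode:
  (CHARGE, SIG_LOST) → (CHARGE, arm_retract)
  (CHARGE, SIG_FAR) → (CHARGE, motors_on)  ← event matches
  (CHARGE, SIG_LOW) → (AVOID, arm_retract)
event = SIG_FAR selects (CHARGE, motors_on)

mode=CHARGE action=motors_on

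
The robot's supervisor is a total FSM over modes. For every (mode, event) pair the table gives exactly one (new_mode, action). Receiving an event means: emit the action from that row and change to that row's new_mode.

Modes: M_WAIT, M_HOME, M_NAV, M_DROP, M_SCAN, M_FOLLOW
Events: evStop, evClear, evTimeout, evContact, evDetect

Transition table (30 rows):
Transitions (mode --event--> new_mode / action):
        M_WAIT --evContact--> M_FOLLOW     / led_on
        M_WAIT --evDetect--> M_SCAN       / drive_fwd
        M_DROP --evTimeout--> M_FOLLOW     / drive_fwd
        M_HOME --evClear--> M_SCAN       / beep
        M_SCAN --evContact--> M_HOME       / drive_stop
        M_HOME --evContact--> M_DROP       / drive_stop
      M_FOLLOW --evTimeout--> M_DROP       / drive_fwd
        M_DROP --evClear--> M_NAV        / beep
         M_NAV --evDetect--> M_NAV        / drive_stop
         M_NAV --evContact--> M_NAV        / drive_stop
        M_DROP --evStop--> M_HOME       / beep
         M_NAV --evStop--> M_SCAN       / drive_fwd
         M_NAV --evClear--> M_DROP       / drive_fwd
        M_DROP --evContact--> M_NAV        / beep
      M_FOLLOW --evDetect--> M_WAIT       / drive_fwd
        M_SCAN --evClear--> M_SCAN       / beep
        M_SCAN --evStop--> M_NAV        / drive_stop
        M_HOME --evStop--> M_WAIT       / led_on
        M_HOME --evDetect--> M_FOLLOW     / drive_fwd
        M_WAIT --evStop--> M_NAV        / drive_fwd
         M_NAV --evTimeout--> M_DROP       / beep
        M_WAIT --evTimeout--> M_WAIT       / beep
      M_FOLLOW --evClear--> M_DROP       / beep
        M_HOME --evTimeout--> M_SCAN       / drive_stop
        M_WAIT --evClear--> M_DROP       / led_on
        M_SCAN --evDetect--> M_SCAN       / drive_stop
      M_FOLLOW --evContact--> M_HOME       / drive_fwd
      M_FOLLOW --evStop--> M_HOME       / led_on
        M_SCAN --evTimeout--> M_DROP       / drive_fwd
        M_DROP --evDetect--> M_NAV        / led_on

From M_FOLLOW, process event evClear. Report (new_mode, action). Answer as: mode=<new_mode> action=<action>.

current mode = M_FOLLOW; filter table to that mode:
  (M_FOLLOW, evTimeout) → (M_DROP, drive_fwd)
  (M_FOLLOW, evDetect) → (M_WAIT, drive_fwd)
  (M_FOLLOW, evClear) → (M_DROP, beep)  ← event matches
  (M_FOLLOW, evContact) → (M_HOME, drive_fwd)
  (M_FOLLOW, evStop) → (M_HOME, led_on)
event = evClear selects (M_DROP, beep)

mode=M_DROP action=beep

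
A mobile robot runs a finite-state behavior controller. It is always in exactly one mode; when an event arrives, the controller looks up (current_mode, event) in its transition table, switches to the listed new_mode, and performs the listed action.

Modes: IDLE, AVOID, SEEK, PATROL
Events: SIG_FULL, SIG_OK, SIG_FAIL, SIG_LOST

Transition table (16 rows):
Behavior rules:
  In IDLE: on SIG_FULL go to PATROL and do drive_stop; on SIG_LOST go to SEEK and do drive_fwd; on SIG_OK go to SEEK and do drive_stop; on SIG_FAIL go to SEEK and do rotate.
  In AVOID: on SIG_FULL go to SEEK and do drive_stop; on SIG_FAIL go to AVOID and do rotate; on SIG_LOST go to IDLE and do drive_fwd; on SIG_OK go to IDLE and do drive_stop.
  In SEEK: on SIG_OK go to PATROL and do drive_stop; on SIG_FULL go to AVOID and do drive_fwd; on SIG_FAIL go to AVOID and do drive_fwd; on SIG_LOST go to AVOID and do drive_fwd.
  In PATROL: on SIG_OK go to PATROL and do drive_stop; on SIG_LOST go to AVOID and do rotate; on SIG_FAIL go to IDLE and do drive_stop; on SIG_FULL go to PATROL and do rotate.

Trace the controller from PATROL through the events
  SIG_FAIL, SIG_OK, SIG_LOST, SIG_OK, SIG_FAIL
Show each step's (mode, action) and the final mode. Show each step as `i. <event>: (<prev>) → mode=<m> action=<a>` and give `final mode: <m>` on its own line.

1. SIG_FAIL: (PATROL) → mode=IDLE action=drive_stop
2. SIG_OK: (IDLE) → mode=SEEK action=drive_stop
3. SIG_LOST: (SEEK) → mode=AVOID action=drive_fwd
4. SIG_OK: (AVOID) → mode=IDLE action=drive_stop
5. SIG_FAIL: (IDLE) → mode=SEEK action=rotate

final mode: SEEK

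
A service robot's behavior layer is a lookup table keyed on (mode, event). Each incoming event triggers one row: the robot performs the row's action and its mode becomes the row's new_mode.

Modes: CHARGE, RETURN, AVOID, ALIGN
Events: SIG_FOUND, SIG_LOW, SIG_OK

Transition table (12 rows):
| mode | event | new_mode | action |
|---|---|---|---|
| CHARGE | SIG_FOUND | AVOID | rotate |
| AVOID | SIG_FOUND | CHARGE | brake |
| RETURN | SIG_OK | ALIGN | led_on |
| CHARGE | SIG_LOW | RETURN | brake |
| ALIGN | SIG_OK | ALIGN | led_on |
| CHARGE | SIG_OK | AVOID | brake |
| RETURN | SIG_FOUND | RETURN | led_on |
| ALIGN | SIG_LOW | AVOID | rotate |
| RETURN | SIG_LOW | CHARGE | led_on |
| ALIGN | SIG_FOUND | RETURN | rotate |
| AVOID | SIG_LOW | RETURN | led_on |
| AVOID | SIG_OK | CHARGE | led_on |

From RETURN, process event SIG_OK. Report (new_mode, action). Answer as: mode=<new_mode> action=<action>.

current mode = RETURN; filter table to that mode:
  (RETURN, SIG_OK) → (ALIGN, led_on)  ← event matches
  (RETURN, SIG_FOUND) → (RETURN, led_on)
  (RETURN, SIG_LOW) → (CHARGE, led_on)
event = SIG_OK selects (ALIGN, led_on)

mode=ALIGN action=led_on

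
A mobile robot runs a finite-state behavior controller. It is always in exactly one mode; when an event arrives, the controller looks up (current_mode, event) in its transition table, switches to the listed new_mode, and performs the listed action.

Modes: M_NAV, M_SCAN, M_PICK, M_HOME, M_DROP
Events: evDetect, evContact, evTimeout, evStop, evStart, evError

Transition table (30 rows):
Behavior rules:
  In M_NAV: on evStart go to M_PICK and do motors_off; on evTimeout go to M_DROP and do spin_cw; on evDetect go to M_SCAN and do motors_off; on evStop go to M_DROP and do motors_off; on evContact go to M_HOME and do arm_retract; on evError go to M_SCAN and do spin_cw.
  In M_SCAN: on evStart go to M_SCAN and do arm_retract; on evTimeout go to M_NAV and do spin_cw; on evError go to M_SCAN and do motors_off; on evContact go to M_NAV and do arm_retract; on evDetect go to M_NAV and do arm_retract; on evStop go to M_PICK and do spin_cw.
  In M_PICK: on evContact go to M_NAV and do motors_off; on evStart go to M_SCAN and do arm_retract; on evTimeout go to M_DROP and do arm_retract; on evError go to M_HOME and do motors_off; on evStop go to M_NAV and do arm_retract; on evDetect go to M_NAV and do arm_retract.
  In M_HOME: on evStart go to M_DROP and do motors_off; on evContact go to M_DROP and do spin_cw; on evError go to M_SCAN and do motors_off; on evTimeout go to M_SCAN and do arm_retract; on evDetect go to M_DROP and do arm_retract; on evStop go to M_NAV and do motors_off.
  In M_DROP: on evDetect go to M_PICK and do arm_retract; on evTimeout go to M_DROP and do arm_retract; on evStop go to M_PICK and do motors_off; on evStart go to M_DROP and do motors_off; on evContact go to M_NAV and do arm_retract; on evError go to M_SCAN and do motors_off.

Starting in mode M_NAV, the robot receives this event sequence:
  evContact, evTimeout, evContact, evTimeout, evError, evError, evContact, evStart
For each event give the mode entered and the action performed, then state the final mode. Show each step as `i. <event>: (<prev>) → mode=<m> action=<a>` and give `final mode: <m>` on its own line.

final mode: M_PICK

1. evContact: (M_NAV) → mode=M_HOME action=arm_retract
2. evTimeout: (M_HOME) → mode=M_SCAN action=arm_retract
3. evContact: (M_SCAN) → mode=M_NAV action=arm_retract
4. evTimeout: (M_NAV) → mode=M_DROP action=spin_cw
5. evError: (M_DROP) → mode=M_SCAN action=motors_off
6. evError: (M_SCAN) → mode=M_SCAN action=motors_off
7. evContact: (M_SCAN) → mode=M_NAV action=arm_retract
8. evStart: (M_NAV) → mode=M_PICK action=motors_off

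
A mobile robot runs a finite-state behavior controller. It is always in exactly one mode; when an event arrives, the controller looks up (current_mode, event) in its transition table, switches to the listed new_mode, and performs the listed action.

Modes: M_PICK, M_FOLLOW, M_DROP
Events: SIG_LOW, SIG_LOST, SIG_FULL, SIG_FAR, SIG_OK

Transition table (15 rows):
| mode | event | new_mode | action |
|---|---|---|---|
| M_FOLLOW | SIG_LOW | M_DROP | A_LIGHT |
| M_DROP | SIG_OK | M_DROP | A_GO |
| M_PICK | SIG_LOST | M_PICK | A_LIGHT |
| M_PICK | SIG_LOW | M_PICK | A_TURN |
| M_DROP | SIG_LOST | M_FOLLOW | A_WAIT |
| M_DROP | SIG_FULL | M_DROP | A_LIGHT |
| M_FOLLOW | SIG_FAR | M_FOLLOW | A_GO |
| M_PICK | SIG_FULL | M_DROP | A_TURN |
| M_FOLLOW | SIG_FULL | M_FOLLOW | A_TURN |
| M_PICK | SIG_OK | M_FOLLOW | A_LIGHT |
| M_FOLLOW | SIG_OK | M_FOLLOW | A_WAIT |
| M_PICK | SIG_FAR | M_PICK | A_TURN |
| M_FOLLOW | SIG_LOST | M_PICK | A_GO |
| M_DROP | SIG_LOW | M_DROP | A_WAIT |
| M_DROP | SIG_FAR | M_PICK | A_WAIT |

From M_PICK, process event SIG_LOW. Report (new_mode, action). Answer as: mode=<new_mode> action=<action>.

mode=M_PICK action=A_TURN

current mode = M_PICK; filter table to that mode:
  (M_PICK, SIG_LOST) → (M_PICK, A_LIGHT)
  (M_PICK, SIG_LOW) → (M_PICK, A_TURN)  ← event matches
  (M_PICK, SIG_FULL) → (M_DROP, A_TURN)
  (M_PICK, SIG_OK) → (M_FOLLOW, A_LIGHT)
  (M_PICK, SIG_FAR) → (M_PICK, A_TURN)
event = SIG_LOW selects (M_PICK, A_TURN)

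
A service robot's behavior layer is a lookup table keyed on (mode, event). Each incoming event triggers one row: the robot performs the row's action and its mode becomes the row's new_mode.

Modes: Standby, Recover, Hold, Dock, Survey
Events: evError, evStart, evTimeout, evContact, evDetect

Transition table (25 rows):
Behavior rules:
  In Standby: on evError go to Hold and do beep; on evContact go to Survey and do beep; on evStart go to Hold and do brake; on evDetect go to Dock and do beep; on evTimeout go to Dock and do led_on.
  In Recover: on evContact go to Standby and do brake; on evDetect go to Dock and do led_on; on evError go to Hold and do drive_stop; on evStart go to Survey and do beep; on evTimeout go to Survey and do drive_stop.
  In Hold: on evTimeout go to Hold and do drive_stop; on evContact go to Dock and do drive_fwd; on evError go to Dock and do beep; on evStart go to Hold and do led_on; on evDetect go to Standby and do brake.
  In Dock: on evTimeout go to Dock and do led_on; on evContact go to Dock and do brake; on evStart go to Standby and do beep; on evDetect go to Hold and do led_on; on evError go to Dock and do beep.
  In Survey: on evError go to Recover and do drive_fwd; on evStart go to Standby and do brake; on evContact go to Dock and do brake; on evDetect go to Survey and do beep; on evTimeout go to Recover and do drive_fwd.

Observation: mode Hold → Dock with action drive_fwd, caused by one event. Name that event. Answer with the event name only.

evContact

try evError: (Hold, evError) → (Dock, beep)
try evStart: (Hold, evStart) → (Hold, led_on)
try evTimeout: (Hold, evTimeout) → (Hold, drive_stop)
try evContact: (Hold, evContact) → (Dock, drive_fwd)  ← matches
try evDetect: (Hold, evDetect) → (Standby, brake)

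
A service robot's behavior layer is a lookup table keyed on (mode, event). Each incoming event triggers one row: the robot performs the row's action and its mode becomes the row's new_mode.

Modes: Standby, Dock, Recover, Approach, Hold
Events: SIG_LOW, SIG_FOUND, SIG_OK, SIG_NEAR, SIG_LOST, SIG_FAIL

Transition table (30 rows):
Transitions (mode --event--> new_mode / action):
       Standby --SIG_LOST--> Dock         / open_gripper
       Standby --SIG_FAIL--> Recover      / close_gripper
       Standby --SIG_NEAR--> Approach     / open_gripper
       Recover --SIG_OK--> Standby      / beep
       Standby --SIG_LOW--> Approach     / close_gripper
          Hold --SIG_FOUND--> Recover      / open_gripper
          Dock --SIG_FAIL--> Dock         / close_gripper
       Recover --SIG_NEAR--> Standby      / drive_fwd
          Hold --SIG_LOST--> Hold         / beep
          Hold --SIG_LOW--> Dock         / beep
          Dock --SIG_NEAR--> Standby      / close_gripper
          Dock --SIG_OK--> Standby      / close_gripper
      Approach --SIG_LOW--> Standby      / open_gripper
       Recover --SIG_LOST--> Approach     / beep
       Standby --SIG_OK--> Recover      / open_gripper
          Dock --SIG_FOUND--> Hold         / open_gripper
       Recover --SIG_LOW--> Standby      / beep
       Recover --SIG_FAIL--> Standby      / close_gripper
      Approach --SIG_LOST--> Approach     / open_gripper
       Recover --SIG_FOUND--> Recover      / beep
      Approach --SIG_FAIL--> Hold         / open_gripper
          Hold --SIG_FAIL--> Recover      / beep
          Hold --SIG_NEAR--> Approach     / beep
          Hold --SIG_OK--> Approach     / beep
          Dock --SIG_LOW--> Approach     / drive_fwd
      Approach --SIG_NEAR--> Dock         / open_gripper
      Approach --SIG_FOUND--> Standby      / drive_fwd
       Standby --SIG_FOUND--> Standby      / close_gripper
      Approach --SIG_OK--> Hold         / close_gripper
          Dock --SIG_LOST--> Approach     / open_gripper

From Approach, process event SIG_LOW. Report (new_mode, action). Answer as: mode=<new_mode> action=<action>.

current mode = Approach; filter table to that mode:
  (Approach, SIG_LOW) → (Standby, open_gripper)  ← event matches
  (Approach, SIG_LOST) → (Approach, open_gripper)
  (Approach, SIG_FAIL) → (Hold, open_gripper)
  (Approach, SIG_NEAR) → (Dock, open_gripper)
  (Approach, SIG_FOUND) → (Standby, drive_fwd)
  (Approach, SIG_OK) → (Hold, close_gripper)
event = SIG_LOW selects (Standby, open_gripper)

mode=Standby action=open_gripper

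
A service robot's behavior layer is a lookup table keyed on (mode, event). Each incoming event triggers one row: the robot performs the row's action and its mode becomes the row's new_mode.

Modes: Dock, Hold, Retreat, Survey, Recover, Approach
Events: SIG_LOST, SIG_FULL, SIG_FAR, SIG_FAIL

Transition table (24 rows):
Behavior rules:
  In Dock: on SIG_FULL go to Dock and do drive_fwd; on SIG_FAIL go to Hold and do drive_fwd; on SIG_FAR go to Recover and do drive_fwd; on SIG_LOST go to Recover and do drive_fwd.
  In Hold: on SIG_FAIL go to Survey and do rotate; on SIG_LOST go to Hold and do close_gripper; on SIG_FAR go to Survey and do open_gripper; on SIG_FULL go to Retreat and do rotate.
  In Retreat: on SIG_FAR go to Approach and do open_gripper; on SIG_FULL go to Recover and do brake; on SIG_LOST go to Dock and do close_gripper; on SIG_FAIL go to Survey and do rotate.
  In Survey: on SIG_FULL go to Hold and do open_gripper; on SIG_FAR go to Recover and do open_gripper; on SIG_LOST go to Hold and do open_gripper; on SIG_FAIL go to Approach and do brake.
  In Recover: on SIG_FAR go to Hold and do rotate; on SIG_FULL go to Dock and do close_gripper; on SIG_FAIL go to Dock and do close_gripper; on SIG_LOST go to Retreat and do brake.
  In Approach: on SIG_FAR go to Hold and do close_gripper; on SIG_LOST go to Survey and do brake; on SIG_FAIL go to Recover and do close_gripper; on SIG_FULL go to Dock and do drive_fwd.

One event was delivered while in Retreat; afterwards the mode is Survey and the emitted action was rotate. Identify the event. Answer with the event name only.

SIG_FAIL

try SIG_LOST: (Retreat, SIG_LOST) → (Dock, close_gripper)
try SIG_FULL: (Retreat, SIG_FULL) → (Recover, brake)
try SIG_FAR: (Retreat, SIG_FAR) → (Approach, open_gripper)
try SIG_FAIL: (Retreat, SIG_FAIL) → (Survey, rotate)  ← matches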